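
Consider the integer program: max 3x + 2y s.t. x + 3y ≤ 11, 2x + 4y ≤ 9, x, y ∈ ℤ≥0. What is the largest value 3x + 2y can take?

(x,y)=(4,0): 1·4+3·0=4≤11, 2·4+4·0=8≤9, objective 12.
(x,y)=(3,0): 1·3+3·0=3≤11, 2·3+4·0=6≤9, objective 9.
The best lattice point is (4,0), giving 12.

12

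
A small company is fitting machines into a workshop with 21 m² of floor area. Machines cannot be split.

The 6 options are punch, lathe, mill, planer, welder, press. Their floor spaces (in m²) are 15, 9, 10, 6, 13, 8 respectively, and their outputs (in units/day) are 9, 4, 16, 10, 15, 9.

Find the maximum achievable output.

26

Take mill and planer: floor space 10 + 6 = 16 ≤ 21, output 16 + 10 = 26.
No other feasible combination does better.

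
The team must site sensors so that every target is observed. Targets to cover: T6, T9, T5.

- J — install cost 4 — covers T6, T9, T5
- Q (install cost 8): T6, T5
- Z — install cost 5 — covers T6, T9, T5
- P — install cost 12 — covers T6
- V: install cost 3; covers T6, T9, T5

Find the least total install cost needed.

3

This is an integer covering problem.
V alone covers T6, T9, T5 — every target.
Total install cost: 3.
No cover costs less than 3.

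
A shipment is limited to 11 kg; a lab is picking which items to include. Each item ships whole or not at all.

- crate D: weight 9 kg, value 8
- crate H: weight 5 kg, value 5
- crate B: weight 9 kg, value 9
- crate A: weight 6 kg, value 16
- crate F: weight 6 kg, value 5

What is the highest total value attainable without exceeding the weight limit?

This is a 0-1 knapsack instance.
Take crate H and crate A: weight 5 + 6 = 11 ≤ 11, value 5 + 16 = 21.
No other feasible combination does better.

21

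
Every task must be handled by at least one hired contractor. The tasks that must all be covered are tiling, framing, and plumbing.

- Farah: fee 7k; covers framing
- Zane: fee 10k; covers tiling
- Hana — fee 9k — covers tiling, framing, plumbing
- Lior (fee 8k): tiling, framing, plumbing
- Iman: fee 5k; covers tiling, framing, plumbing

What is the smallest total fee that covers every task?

Iman alone covers tiling, framing, plumbing — every task.
Total fee: 5.
No cover costs less than 5.

5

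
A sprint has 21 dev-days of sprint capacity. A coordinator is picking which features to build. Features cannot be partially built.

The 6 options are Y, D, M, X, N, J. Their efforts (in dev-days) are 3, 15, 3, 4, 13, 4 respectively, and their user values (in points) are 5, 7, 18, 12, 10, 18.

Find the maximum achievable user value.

53

Take Y, M, X, and J: effort 3 + 3 + 4 + 4 = 14 ≤ 21, user value 5 + 18 + 12 + 18 = 53.
No other feasible combination does better.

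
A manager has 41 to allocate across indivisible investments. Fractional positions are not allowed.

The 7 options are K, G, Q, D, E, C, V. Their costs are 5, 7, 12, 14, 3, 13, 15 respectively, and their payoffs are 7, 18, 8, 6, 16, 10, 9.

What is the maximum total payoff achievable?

K + G + Q + D + E: cost 5 + 7 + 12 + 14 + 3 = 41 ≤ 41, payoff 7 + 18 + 8 + 6 + 16 = 55.
K + G + Q + E + C: cost 5 + 7 + 12 + 3 + 13 = 40 ≤ 41, payoff 7 + 18 + 8 + 16 + 10 = 59.
G + E + C + V: cost 7 + 3 + 13 + 15 = 38 ≤ 41, payoff 18 + 16 + 10 + 9 = 53.
Best is K, G, Q, E, and C with total payoff 59.

59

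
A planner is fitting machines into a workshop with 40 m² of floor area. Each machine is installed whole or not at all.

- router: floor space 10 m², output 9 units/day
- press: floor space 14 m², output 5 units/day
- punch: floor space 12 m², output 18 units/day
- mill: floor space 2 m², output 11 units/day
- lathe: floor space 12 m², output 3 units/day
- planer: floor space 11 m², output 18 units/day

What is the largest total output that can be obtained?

Allowing fractional choices, the relaxed optimum would be about 57.8, but machines are indivisible.
press + punch + mill + planer: floor space 14 + 12 + 2 + 11 = 39 ≤ 40, output 5 + 18 + 11 + 18 = 52.
router + punch + mill + planer: floor space 10 + 12 + 2 + 11 = 35 ≤ 40, output 9 + 18 + 11 + 18 = 56.
punch + mill + lathe + planer: floor space 12 + 2 + 12 + 11 = 37 ≤ 40, output 18 + 11 + 3 + 18 = 50.
Best is router, punch, mill, and planer with total output 56.

56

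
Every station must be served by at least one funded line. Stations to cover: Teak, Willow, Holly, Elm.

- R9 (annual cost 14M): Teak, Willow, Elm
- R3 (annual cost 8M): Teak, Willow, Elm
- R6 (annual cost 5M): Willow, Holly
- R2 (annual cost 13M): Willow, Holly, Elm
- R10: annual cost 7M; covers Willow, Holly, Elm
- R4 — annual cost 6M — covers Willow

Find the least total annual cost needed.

13

This is an integer covering problem.
Choose R3 and R6: together they cover Teak, Willow, Holly, Elm — every station.
Total annual cost: 8 + 5 = 13.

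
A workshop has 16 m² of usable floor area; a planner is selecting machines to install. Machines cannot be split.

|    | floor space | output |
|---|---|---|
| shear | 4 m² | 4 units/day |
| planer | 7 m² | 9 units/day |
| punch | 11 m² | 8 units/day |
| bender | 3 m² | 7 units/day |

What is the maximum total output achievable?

20

shear + planer + bender: floor space 4 + 7 + 3 = 14 ≤ 16, output 4 + 9 + 7 = 20.
planer + bender: floor space 7 + 3 = 10 ≤ 16, output 9 + 7 = 16.
Best is shear, planer, and bender with total output 20.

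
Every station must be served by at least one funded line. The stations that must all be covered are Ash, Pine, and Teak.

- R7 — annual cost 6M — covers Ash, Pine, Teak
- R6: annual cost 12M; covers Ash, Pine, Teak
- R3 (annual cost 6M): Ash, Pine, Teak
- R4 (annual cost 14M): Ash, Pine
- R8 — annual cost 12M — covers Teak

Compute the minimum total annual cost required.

R7 alone covers Ash, Pine, Teak — every station.
Total annual cost: 6.
No cover costs less than 6.

6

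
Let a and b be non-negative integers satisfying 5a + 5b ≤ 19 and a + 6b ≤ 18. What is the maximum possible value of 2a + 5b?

Relaxing integrality, the LP optimum is 16.12 at (a,b) = (0.96, 2.84), which is not an integer point.
(a,b)=(0,3): 5·0+5·3=15≤19, 1·0+6·3=18≤18, objective 15.
(a,b)=(1,2): 5·1+5·2=15≤19, 1·1+6·2=13≤18, objective 12.
No feasible integer point exceeds 15.

15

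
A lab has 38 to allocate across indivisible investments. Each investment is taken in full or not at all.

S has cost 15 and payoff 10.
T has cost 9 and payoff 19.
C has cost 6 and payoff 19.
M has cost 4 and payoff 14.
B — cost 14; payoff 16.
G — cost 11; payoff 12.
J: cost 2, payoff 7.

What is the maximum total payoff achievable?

Allowing fractional choices, the relaxed optimum would be about 78.3, but investments are indivisible.
T + C + M + B + J: cost 9 + 6 + 4 + 14 + 2 = 35 ≤ 38, payoff 19 + 19 + 14 + 16 + 7 = 75.
T + C + M + G + J: cost 9 + 6 + 4 + 11 + 2 = 32 ≤ 38, payoff 19 + 19 + 14 + 12 + 7 = 71.
Best is T, C, M, B, and J with total payoff 75.

75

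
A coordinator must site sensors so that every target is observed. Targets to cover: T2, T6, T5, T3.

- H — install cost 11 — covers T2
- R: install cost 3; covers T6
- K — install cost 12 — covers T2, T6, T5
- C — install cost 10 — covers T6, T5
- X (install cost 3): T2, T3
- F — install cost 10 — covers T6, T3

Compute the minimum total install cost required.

13

This is an integer covering problem.
The greedy cost-per-new-target heuristic would pick X, R, and C for 16, but a cheaper cover exists.
Choose C and X: together they cover T2, T6, T5, T3 — every target.
Total install cost: 10 + 3 = 13.
No cover costs less than 13.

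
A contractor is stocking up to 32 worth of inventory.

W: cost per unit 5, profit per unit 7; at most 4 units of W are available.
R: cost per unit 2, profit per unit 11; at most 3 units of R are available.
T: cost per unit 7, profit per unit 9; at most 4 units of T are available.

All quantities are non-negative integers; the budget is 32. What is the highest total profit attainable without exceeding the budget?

Take 1×W, 3×R, and 3×T: cost 32 ≤ 32, profit 1·7 + 3·11 + 3·9 = 67.
R has the best ratio (11/2) and is taken to its limit of 3; remaining capacity is filled optimally with the others.

67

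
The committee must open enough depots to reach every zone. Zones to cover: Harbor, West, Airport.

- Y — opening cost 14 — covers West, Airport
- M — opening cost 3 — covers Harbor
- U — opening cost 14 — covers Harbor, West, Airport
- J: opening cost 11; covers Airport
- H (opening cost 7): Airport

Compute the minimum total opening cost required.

The greedy cost-per-new-zone heuristic would pick M and Y for 17, but a cheaper cover exists.
U alone covers Harbor, West, Airport — every zone.
Total opening cost: 14.
No cover costs less than 14.

14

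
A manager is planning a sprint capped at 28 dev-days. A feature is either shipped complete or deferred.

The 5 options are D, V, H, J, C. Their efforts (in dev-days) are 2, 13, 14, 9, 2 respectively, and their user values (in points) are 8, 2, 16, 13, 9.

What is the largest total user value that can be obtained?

Take D, H, J, and C: effort 2 + 14 + 9 + 2 = 27 ≤ 28, user value 8 + 16 + 13 + 9 = 46.
No other feasible combination does better.

46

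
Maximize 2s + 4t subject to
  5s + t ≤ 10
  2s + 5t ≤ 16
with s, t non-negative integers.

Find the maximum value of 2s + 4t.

(s,t)=(0,3) is feasible, giving 12.
(s,t)=(1,2) is feasible, giving 10.
(s,t)=(0,2) is feasible, giving 8.
Maximum is 12 at (s,t)=(0,3).

12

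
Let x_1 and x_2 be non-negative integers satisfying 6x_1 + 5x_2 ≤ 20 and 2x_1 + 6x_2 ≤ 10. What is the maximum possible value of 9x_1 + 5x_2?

Relaxing integrality, the LP optimum is 30.00 at (x_1,x_2) = (3.33, 0), which is not an integer point.
(x_1,x_2)=(3,0): 6·3+5·0=18≤20, 2·3+6·0=6≤10, objective 27.
(x_1,x_2)=(2,1): 6·2+5·1=17≤20, 2·2+6·1=10≤10, objective 23.
(x_1,x_2)=(2,0): 6·2+5·0=12≤20, 2·2+6·0=4≤10, objective 18.
No feasible integer point exceeds 27.

27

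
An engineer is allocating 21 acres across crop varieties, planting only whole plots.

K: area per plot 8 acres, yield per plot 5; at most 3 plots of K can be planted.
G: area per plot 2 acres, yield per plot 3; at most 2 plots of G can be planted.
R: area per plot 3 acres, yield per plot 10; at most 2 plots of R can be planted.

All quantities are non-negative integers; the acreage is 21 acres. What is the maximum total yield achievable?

This is a bounded integer knapsack.
R has the best ratio (10/3); taking only R gives at most 2×10 = 20 (stopped by the supply cap of 2).
Mixing does better — 1×K, 2×G, and 2×R: area 18 ≤ 21, yield 1·5 + 2·3 + 2·10 = 31.

31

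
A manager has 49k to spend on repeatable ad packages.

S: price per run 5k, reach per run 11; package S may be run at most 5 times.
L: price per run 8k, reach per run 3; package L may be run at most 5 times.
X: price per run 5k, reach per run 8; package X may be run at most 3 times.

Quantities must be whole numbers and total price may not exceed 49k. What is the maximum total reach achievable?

82

Take 5×S, 1×L, and 3×X: price 48 ≤ 49, reach 5·11 + 1·3 + 3·8 = 82.
S has the best ratio (11/5) and is taken to its limit of 5; remaining capacity is filled optimally with the others.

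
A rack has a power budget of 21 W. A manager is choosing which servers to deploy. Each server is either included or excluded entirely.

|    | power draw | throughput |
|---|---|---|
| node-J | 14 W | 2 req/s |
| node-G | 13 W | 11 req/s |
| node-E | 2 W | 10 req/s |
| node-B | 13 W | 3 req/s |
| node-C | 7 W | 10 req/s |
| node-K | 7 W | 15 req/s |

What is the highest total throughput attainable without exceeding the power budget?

35

Allowing fractional choices, the relaxed optimum would be about 39.2, but servers are indivisible.
node-G + node-K: power draw 13 + 7 = 20 ≤ 21, throughput 11 + 15 = 26.
node-E + node-C + node-K: power draw 2 + 7 + 7 = 16 ≤ 21, throughput 10 + 10 + 15 = 35.
node-E + node-K: power draw 2 + 7 = 9 ≤ 21, throughput 10 + 15 = 25.
Best is node-E, node-C, and node-K with total throughput 35.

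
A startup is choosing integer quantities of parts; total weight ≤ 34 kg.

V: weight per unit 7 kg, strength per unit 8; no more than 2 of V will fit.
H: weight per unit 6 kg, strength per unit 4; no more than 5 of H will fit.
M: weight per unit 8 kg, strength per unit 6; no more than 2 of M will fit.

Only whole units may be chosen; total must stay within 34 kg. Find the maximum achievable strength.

30

V has the best ratio (8/7); taking only V gives at most 2×8 = 16 (stopped by the supply cap of 2).
Mixing does better — 2×V, 2×H, and 1×M: weight 34 ≤ 34, strength 2·8 + 2·4 + 1·6 = 30.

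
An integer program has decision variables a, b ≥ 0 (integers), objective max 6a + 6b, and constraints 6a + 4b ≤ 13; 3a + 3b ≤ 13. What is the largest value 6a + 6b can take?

18

Relaxing integrality, the LP optimum is 19.50 at (a,b) = (0, 3.25), which is not an integer point.
(a,b)=(0,3): 6·0+4·3=12≤13, 3·0+3·3=9≤13, objective 18.
(a,b)=(0,2): 6·0+4·2=8≤13, 3·0+3·2=6≤13, objective 12.
No feasible integer point exceeds 18.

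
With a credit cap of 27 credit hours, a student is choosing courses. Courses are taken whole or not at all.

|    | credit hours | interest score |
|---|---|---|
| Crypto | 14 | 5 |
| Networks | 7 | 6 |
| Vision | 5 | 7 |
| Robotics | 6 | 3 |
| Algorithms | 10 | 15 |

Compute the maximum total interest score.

28

Take Networks, Vision, and Algorithms: credit hours 7 + 5 + 10 = 22 ≤ 27, interest score 6 + 7 + 15 = 28.
No other feasible combination does better.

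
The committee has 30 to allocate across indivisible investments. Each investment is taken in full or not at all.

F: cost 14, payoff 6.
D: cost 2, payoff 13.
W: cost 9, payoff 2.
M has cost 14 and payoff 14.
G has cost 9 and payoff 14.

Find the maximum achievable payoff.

41

This is a 0-1 knapsack instance.
F + D + M: cost 14 + 2 + 14 = 30 ≤ 30, payoff 6 + 13 + 14 = 33.
F + D + G: cost 14 + 2 + 9 = 25 ≤ 30, payoff 6 + 13 + 14 = 33.
D + M + G: cost 2 + 14 + 9 = 25 ≤ 30, payoff 13 + 14 + 14 = 41.
Best is D, M, and G with total payoff 41.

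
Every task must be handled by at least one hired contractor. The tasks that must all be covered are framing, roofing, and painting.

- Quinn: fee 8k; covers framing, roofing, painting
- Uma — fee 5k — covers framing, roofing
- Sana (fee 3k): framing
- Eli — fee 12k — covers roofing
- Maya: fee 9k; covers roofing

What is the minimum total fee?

The greedy cost-per-new-task heuristic would pick Uma and Quinn for 13, but a cheaper cover exists.
Quinn alone covers framing, roofing, painting — every task.
Total fee: 8.
No cover costs less than 8.

8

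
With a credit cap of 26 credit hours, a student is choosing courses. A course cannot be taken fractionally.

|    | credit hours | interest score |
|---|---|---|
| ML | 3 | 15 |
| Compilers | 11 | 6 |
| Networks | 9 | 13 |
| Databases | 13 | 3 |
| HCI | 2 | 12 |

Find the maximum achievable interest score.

Allowing fractional choices, the relaxed optimum would be about 46.2, but courses are indivisible.
ML + Networks + HCI: credit hours 3 + 9 + 2 = 14 ≤ 26, interest score 15 + 13 + 12 = 40.
ML + Compilers + Networks + HCI: credit hours 3 + 11 + 9 + 2 = 25 ≤ 26, interest score 15 + 6 + 13 + 12 = 46.
Best is ML, Compilers, Networks, and HCI with total interest score 46.

46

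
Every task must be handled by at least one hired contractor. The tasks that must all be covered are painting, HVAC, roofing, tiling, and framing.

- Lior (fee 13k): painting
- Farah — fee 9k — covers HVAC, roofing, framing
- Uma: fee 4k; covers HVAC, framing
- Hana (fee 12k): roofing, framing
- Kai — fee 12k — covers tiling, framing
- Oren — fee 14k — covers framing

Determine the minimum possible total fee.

Choose Lior, Farah, and Kai: together they cover painting, HVAC, roofing, tiling, framing — every task.
Total fee: 13 + 9 + 12 = 34.

34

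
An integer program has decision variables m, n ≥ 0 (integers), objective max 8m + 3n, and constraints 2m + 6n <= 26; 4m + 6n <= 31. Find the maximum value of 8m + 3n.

Relaxing integrality, the LP optimum is 62.00 at (m,n) = (7.75, 0), which is not an integer point.
(m,n)=(7,0): 2·7+6·0=14≤26, 4·7+6·0=28≤31, objective 56.
(m,n)=(6,1): 2·6+6·1=18≤26, 4·6+6·1=30≤31, objective 51.
(m,n)=(6,0): 2·6+6·0=12≤26, 4·6+6·0=24≤31, objective 48.
The best lattice point is (7,0), giving 56.

56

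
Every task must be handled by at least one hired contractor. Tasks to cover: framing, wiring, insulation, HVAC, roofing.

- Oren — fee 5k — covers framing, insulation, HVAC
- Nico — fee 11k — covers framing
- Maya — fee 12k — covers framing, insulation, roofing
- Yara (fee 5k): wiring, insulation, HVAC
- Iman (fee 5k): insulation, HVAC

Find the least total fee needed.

This is an integer covering problem.
The greedy cost-per-new-task heuristic would pick Oren, Yara, and Maya for 22, but a cheaper cover exists.
Choose Maya and Yara: together they cover framing, wiring, insulation, HVAC, roofing — every task.
Total fee: 12 + 5 = 17.
No cover costs less than 17.

17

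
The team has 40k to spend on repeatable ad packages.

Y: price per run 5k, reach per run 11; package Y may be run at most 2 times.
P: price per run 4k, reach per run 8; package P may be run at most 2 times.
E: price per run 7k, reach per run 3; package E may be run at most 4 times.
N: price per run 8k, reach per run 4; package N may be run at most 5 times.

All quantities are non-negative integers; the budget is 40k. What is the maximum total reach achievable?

Take 2×Y, 2×P, 2×E, and 1×N: price 40 ≤ 40, reach 2·11 + 2·8 + 2·3 + 1·4 = 48.
Y has the best ratio (11/5) and is taken to its limit of 2; remaining capacity is filled optimally with the others.

48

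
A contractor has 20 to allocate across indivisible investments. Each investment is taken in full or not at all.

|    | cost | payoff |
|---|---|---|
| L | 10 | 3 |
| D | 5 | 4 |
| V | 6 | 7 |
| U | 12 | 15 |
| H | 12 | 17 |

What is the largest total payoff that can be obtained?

24

Treat it as a binary knapsack problem.
V + H: cost 6 + 12 = 18 ≤ 20, payoff 7 + 17 = 24.
V + U: cost 6 + 12 = 18 ≤ 20, payoff 7 + 15 = 22.
Best is V and H with total payoff 24.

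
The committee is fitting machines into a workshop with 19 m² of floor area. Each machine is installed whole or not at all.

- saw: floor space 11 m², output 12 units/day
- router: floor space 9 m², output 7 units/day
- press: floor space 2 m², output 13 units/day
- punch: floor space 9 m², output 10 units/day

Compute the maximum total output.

Treat it as a binary knapsack problem.
saw + press: floor space 11 + 2 = 13 ≤ 19, output 12 + 13 = 25.
router + press: floor space 9 + 2 = 11 ≤ 19, output 7 + 13 = 20.
press + punch: floor space 2 + 9 = 11 ≤ 19, output 13 + 10 = 23.
Best is saw and press with total output 25.

25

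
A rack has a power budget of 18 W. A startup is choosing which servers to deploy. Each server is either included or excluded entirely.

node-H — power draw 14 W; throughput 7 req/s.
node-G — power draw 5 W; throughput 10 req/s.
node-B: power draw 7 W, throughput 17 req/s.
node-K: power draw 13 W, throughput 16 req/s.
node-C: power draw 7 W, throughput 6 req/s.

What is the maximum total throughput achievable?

Allowing fractional choices, the relaxed optimum would be about 34.4, but servers are indivisible.
node-G + node-B: power draw 5 + 7 = 12 ≤ 18, throughput 10 + 17 = 27.
node-G + node-K: power draw 5 + 13 = 18 ≤ 18, throughput 10 + 16 = 26.
Best is node-G and node-B with total throughput 27.

27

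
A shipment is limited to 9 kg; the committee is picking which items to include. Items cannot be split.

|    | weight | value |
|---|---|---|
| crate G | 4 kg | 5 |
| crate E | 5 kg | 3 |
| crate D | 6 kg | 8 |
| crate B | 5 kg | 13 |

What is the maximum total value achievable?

18

Allowing fractional choices, the relaxed optimum would be about 18.3, but items are indivisible.
crate G + crate B: weight 4 + 5 = 9 ≤ 9, value 5 + 13 = 18.
crate D: weight 6 ≤ 9, value 8.
crate B: weight 5 ≤ 9, value 13.
Best is crate G and crate B with total value 18.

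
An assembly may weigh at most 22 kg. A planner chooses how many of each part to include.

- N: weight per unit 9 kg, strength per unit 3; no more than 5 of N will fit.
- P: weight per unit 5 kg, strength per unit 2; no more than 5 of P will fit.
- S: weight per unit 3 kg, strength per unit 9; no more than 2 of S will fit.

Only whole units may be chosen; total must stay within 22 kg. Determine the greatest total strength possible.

24

3×P and 2×S: weight 21 ≤ 22, strength 3·2 + 2·9 = 24.
1×N, 1×P, and 2×S: weight 20 ≤ 22, strength 1·3 + 1·2 + 2·9 = 23.
Best is 24.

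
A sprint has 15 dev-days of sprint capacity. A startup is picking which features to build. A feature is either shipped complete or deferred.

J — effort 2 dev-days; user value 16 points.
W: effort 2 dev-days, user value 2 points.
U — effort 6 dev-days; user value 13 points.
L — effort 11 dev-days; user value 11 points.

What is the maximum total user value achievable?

This is an integer program with binary decision variables.
J + W + L: effort 2 + 2 + 11 = 15 ≤ 15, user value 16 + 2 + 11 = 29.
J + U: effort 2 + 6 = 8 ≤ 15, user value 16 + 13 = 29.
J + W + U: effort 2 + 2 + 6 = 10 ≤ 15, user value 16 + 2 + 13 = 31.
Best is J, W, and U with total user value 31.

31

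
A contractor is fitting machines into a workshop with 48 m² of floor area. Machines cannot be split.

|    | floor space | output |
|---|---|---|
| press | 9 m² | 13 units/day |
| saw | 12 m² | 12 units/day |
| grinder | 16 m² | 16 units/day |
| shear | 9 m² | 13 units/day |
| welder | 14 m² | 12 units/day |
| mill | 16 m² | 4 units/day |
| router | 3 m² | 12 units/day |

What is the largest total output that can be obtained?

62

Allowing fractional choices, the relaxed optimum would be about 65.0, but machines are indivisible.
press + saw + shear + welder + router: floor space 9 + 12 + 9 + 14 + 3 = 47 ≤ 48, output 13 + 12 + 13 + 12 + 12 = 62.
press + saw + grinder + shear: floor space 9 + 12 + 16 + 9 = 46 ≤ 48, output 13 + 12 + 16 + 13 = 54.
press + grinder + shear + router: floor space 9 + 16 + 9 + 3 = 37 ≤ 48, output 13 + 16 + 13 + 12 = 54.
Best is press, saw, shear, welder, and router with total output 62.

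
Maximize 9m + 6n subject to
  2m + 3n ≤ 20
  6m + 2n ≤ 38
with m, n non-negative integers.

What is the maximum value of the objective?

The continuous relaxation peaks at (5.29, 3.14) with value 66.43; rounding to a feasible lattice point costs some objective.
(m,n)=(5,3): 2·5+3·3=19≤20, 6·5+2·3=36≤38, objective 63.
(m,n)=(4,4): 2·4+3·4=20≤20, 6·4+2·4=32≤38, objective 60.
(m,n)=(5,2): 2·5+3·2=16≤20, 6·5+2·2=34≤38, objective 57.
(m,n)=(4,3): 2·4+3·3=17≤20, 6·4+2·3=30≤38, objective 54.
Maximum is 63 at (m,n)=(5,3).

63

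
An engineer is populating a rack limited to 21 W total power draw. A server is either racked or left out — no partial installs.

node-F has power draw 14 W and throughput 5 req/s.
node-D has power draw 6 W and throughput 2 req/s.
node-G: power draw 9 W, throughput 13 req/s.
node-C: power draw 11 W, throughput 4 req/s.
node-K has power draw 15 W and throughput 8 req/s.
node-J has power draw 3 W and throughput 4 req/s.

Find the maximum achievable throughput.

19

Treat it as a binary knapsack problem.
Take node-D, node-G, and node-J: power draw 6 + 9 + 3 = 18 ≤ 21, throughput 2 + 13 + 4 = 19.
No other feasible combination does better.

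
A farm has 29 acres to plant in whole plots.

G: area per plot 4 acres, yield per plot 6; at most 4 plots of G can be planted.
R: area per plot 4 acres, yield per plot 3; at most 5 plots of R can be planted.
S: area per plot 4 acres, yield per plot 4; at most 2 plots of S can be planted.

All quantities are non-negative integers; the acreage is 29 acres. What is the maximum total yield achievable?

Take 4×G, 1×R, and 2×S: area 28 ≤ 29, yield 4·6 + 1·3 + 2·4 = 35.
G has the best ratio (6/4) and is taken to its limit of 4; remaining capacity is filled optimally with the others.

35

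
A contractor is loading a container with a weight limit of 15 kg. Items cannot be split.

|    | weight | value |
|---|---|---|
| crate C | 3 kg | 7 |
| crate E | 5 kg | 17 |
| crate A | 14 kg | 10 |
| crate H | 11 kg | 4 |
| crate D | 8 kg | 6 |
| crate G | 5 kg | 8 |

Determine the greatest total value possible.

Take crate C, crate E, and crate G: weight 3 + 5 + 5 = 13 ≤ 15, value 7 + 17 + 8 = 32.
No other feasible combination does better.

32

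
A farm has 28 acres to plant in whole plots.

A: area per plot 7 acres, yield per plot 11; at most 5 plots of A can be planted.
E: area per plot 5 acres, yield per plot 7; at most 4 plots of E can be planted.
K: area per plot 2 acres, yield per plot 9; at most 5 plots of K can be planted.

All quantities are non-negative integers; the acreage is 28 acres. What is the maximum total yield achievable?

70

1×A, 2×E, and 5×K: area 27 ≤ 28, yield 1·11 + 2·7 + 5·9 = 70.
2×A and 5×K: area 24 ≤ 28, yield 2·11 + 5·9 = 67.
Best is 70.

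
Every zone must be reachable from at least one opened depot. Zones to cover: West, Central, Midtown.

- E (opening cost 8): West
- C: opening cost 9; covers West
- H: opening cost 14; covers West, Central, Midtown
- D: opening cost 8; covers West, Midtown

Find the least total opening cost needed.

14

This is a weighted set-cover instance.
The greedy cost-per-new-zone heuristic would pick D and H for 22, but a cheaper cover exists.
H alone covers West, Central, Midtown — every zone.
Total opening cost: 14.
No cover costs less than 14.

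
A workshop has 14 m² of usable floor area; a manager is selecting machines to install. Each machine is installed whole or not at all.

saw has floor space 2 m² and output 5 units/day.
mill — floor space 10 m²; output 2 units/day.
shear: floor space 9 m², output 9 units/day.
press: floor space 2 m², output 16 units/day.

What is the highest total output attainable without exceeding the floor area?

30

saw + shear + press: floor space 2 + 9 + 2 = 13 ≤ 14, output 5 + 9 + 16 = 30.
saw + mill + press: floor space 2 + 10 + 2 = 14 ≤ 14, output 5 + 2 + 16 = 23.
shear + press: floor space 9 + 2 = 11 ≤ 14, output 9 + 16 = 25.
Best is saw, shear, and press with total output 30.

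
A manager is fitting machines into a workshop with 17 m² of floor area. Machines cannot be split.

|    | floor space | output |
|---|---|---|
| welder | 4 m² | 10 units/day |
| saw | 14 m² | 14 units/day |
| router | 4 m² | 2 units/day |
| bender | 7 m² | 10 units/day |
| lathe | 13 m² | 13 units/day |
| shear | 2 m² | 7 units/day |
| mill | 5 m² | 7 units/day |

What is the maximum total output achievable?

29

welder + bender + shear: floor space 4 + 7 + 2 = 13 ≤ 17, output 10 + 10 + 7 = 27.
welder + router + bender + shear: floor space 4 + 4 + 7 + 2 = 17 ≤ 17, output 10 + 2 + 10 + 7 = 29.
welder + bender + mill: floor space 4 + 7 + 5 = 16 ≤ 17, output 10 + 10 + 7 = 27.
Best is welder, router, bender, and shear with total output 29.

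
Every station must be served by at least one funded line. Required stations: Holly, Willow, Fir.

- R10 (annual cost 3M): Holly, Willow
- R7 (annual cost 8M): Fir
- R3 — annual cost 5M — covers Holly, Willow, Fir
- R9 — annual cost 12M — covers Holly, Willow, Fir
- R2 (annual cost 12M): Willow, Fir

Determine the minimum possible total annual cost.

5

R3 alone covers Holly, Willow, Fir — every station.
Total annual cost: 5.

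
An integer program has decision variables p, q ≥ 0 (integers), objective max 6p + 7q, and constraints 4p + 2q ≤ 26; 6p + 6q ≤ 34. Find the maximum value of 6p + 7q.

35

(p,q)=(0,5): 4·0+2·5=10≤26, 6·0+6·5=30≤34, objective 35.
(p,q)=(1,4): 4·1+2·4=12≤26, 6·1+6·4=30≤34, objective 34.
Maximum is 35 at (p,q)=(0,5).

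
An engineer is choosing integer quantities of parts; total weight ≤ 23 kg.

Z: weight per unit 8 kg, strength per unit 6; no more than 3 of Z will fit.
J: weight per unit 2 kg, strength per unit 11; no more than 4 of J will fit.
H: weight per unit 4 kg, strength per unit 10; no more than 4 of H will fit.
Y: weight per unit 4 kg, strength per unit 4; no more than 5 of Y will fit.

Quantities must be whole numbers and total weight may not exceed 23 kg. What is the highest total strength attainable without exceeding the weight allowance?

74

Take 4×J and 3×H: weight 20 ≤ 23, strength 4·11 + 3·10 = 74.
J has the best ratio (11/2) and is taken to its limit of 4; remaining capacity is filled optimally with the others.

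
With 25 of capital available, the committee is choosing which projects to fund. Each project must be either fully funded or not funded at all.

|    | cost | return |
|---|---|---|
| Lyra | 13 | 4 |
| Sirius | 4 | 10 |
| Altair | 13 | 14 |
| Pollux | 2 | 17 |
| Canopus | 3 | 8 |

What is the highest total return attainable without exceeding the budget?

49

Sirius + Altair + Pollux + Canopus: cost 4 + 13 + 2 + 3 = 22 ≤ 25, return 10 + 14 + 17 + 8 = 49.
Sirius + Altair + Pollux: cost 4 + 13 + 2 = 19 ≤ 25, return 10 + 14 + 17 = 41.
Altair + Pollux + Canopus: cost 13 + 2 + 3 = 18 ≤ 25, return 14 + 17 + 8 = 39.
Best is Sirius, Altair, Pollux, and Canopus with total return 49.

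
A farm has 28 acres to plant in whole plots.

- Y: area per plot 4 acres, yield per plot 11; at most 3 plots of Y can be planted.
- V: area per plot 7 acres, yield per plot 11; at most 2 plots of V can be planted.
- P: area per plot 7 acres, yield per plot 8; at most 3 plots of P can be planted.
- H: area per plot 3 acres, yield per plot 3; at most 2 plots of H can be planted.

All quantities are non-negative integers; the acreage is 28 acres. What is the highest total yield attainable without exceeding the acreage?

This is a bounded integer knapsack.
3×Y and 2×V: area 26 ≤ 28, yield 3·11 + 2·11 = 55.
3×Y, 1×V, and 1×P: area 26 ≤ 28, yield 3·11 + 1·11 + 1·8 = 52.
Best is 55.

55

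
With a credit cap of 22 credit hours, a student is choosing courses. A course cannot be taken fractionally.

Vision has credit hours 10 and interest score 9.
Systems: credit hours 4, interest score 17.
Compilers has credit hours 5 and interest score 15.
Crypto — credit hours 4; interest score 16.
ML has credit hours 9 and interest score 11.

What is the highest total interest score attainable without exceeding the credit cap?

59

Treat it as a binary knapsack problem.
Systems + Compilers + Crypto: credit hours 4 + 5 + 4 = 13 ≤ 22, interest score 17 + 15 + 16 = 48.
Systems + Compilers + Crypto + ML: credit hours 4 + 5 + 4 + 9 = 22 ≤ 22, interest score 17 + 15 + 16 + 11 = 59.
Best is Systems, Compilers, Crypto, and ML with total interest score 59.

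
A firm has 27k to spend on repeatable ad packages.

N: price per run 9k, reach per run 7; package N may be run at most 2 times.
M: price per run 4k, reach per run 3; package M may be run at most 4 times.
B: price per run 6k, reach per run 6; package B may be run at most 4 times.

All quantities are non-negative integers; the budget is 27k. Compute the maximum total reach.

25

B has the best ratio (6/6); taking only B gives at most 4×6 = 24 (stopped by the price limit).
Mixing does better — 1×N and 3×B: price 27 ≤ 27, reach 1·7 + 3·6 = 25.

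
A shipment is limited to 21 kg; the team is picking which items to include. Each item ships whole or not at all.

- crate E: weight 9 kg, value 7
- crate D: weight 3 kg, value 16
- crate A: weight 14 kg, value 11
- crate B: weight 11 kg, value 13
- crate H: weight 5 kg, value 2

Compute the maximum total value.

crate D + crate B + crate H: weight 3 + 11 + 5 = 19 ≤ 21, value 16 + 13 + 2 = 31.
crate D + crate A: weight 3 + 14 = 17 ≤ 21, value 16 + 11 = 27.
crate D + crate B: weight 3 + 11 = 14 ≤ 21, value 16 + 13 = 29.
Best is crate D, crate B, and crate H with total value 31.

31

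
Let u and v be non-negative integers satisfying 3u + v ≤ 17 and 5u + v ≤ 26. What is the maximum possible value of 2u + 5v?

85

(u,v)=(0,17): 3·0+1·17=17≤17, 5·0+1·17=17≤26, objective 85.
(u,v)=(0,16): 3·0+1·16=16≤17, 5·0+1·16=16≤26, objective 80.
The best lattice point is (0,17), giving 85.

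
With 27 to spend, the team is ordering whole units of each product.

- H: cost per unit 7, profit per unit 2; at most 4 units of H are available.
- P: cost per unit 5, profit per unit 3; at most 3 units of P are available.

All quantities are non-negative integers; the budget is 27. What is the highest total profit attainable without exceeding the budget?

This is a bounded integer knapsack.
Take 1×H and 3×P: cost 22 ≤ 27, profit 1·2 + 3·3 = 11.
P has the best ratio (3/5) and is taken to its limit of 3; remaining capacity is filled optimally with the others.

11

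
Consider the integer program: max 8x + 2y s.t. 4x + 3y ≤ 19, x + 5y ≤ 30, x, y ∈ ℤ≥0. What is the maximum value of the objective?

Relaxing integrality, the LP optimum is 38.00 at (x,y) = (4.75, 0), which is not an integer point.
(x,y)=(4,1): 4·4+3·1=19≤19, 1·4+5·1=9≤30, objective 34.
(x,y)=(4,0): 4·4+3·0=16≤19, 1·4+5·0=4≤30, objective 32.
(x,y)=(3,2): 4·3+3·2=18≤19, 1·3+5·2=13≤30, objective 28.
The best lattice point is (4,1), giving 34.

34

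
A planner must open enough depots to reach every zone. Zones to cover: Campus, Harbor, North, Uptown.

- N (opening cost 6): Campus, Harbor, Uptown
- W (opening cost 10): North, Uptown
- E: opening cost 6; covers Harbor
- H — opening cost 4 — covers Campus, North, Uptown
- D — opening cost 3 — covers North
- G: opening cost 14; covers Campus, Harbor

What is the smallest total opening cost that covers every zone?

9

The greedy cost-per-new-zone heuristic would pick H and N for 10, but a cheaper cover exists.
Choose N and D: together they cover Campus, Harbor, North, Uptown — every zone.
Total opening cost: 6 + 3 = 9.
No cover costs less than 9.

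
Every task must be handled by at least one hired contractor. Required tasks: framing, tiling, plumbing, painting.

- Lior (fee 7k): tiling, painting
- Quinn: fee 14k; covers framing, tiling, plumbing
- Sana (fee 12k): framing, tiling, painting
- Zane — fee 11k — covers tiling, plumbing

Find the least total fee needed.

Choose Lior and Quinn: together they cover framing, tiling, plumbing, painting — every task.
Total fee: 7 + 14 = 21.
No cover costs less than 21.

21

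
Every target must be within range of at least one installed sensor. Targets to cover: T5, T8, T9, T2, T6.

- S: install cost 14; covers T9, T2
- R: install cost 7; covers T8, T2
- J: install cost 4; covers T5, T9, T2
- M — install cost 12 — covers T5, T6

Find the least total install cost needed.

23

This is a weighted set-cover instance.
Choose R, J, and M: together they cover T5, T8, T9, T2, T6 — every target.
Total install cost: 7 + 4 + 12 = 23.
No cover costs less than 23.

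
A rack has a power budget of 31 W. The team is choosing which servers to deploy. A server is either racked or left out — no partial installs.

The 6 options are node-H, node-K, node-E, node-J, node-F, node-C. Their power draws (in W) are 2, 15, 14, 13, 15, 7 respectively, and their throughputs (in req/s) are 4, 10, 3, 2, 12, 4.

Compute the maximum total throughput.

Treat it as a binary knapsack problem.
Allowing fractional choices, the relaxed optimum would be about 25.3, but servers are indivisible.
node-H + node-F + node-C: power draw 2 + 15 + 7 = 24 ≤ 31, throughput 4 + 12 + 4 = 20.
node-K + node-F: power draw 15 + 15 = 30 ≤ 31, throughput 10 + 12 = 22.
Best is node-K and node-F with total throughput 22.

22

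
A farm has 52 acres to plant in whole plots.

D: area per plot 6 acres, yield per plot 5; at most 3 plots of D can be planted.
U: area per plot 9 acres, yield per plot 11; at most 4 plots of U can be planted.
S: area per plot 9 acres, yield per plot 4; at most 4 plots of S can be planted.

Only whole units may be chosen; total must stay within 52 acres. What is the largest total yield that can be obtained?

This is a bounded integer knapsack.
Take 2×D and 4×U: area 48 ≤ 52, yield 2·5 + 4·11 = 54.
U has the best ratio (11/9) and is taken to its limit of 4; remaining capacity is filled optimally with the others.

54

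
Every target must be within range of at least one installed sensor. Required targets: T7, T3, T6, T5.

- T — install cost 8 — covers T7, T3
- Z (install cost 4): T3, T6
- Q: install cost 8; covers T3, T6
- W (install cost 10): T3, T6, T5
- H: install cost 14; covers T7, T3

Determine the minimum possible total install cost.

18

This is an integer covering problem.
The greedy cost-per-new-target heuristic would pick Z, T, and W for 22, but a cheaper cover exists.
Choose T and W: together they cover T7, T3, T6, T5 — every target.
Total install cost: 8 + 10 = 18.
No cover costs less than 18.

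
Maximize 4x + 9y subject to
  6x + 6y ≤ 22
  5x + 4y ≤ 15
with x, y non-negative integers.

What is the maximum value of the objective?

(x,y)=(0,3): 6·0+6·3=18≤22, 5·0+4·3=12≤15, objective 27.
(x,y)=(1,2): 6·1+6·2=18≤22, 5·1+4·2=13≤15, objective 22.
(x,y)=(0,2): 6·0+6·2=12≤22, 5·0+4·2=8≤15, objective 18.
The best lattice point is (0,3), giving 27.

27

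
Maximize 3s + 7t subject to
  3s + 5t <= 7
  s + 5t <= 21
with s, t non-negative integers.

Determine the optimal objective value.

7

Relaxing integrality, the LP optimum is 9.80 at (s,t) = (0, 1.4), which is not an integer point.
(s,t)=(0,1): 3·0+5·1=5≤7, 1·0+5·1=5≤21, objective 7.
(s,t)=(1,0): 3·1+5·0=3≤7, 1·1+5·0=1≤21, objective 3.
(s,t)=(0,0): 3·0+5·0=0≤7, 1·0+5·0=0≤21, objective 0.
No feasible integer point exceeds 7.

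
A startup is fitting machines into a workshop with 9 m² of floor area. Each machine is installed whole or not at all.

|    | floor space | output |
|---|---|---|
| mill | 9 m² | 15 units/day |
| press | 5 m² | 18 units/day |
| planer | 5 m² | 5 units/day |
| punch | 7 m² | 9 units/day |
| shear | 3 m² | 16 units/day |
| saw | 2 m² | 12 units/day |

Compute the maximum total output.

34

Take press and shear: floor space 5 + 3 = 8 ≤ 9, output 18 + 16 = 34.
No other feasible combination does better.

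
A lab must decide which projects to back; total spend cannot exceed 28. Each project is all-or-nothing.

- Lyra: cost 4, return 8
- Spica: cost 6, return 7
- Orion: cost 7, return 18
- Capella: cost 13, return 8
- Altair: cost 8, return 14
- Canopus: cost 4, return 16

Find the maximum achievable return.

56

Allowing fractional choices, the relaxed optimum would be about 61.8, but projects are indivisible.
Lyra + Orion + Altair + Canopus: cost 4 + 7 + 8 + 4 = 23 ≤ 28, return 8 + 18 + 14 + 16 = 56.
Spica + Orion + Altair + Canopus: cost 6 + 7 + 8 + 4 = 25 ≤ 28, return 7 + 18 + 14 + 16 = 55.
Lyra + Orion + Capella + Canopus: cost 4 + 7 + 13 + 4 = 28 ≤ 28, return 8 + 18 + 8 + 16 = 50.
Best is Lyra, Orion, Altair, and Canopus with total return 56.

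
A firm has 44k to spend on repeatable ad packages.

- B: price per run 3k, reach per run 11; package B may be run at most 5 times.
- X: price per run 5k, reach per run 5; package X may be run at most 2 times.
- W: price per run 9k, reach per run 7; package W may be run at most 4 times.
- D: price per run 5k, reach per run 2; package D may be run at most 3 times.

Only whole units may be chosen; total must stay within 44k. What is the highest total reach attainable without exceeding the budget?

5×B, 2×X, and 2×W: price 43 ≤ 44, reach 5·11 + 2·5 + 2·7 = 79.
5×B and 3×W: price 42 ≤ 44, reach 5·11 + 3·7 = 76.
Best is 79.

79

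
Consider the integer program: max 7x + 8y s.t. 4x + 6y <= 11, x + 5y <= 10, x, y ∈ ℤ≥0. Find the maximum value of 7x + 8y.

15

Relaxing integrality, the LP optimum is 19.25 at (x,y) = (2.75, 0), which is not an integer point.
(x,y)=(1,1): 4·1+6·1=10≤11, 1·1+5·1=6≤10, objective 15.
(x,y)=(2,0): 4·2+6·0=8≤11, 1·2+5·0=2≤10, objective 14.
(x,y)=(0,1): 4·0+6·1=6≤11, 1·0+5·1=5≤10, objective 8.
No feasible integer point exceeds 15.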